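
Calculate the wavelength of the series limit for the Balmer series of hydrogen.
364.506 nm

The series limit corresponds to the transition from n = ∞ to n = 2.
This is the highest energy (shortest wavelength) transition in the Balmer series.

E_∞ = 0 eV
E_2 = -13.6057 / 2² = -3.4014250 eV

Energy at series limit:
ΔE = E_∞ - E_2 = 0 - (-3.4014250) = 3.4014250 eV
λ = hc/E = 1239.84 eV·nm / 3.4014250 eV = 364.506 nm

This energy equals the ionization energy from the n = 2 state of hydrogen.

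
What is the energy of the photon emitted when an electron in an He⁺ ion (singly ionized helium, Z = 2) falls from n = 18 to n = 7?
0.94 eV

The energy levels are E_n = -13.6057 Z² eV / n².

Energy at n = 18: E_18 = -13.6057 × 2² / 18² = -0.16797 eV
Energy at n = 7: E_7 = -13.6057 × 2² / 7² = -1.11067 eV

For emission (electron falling to lower state), the photon energy is:
E_photon = E_18 - E_7 = |-0.16797 - (-1.11067)|
E_photon = 0.94 eV

This energy is carried away by the emitted photon.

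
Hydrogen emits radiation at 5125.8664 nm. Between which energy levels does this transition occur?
n = 10 → n = 6

First, find the photon energy from the wavelength (hc = 1239.84 eV·nm):
E = hc/λ = 1239.84 eV·nm / 5125.8664 nm = 0.24187911 eV

The energy levels of hydrogen satisfy E_n = -13.6057 / n² eV, so an emission n_i → n_f releases
ΔE = 13.6057 × (1/n_f² − 1/n_i²) eV.

Setting ΔE equal to the photon energy:
1/n_f² − 1/n_i² = 0.24187911 / 13.6057 = 0.017777778

Since 1/n_i² must be positive, we need 1/n_f² > 0.017777778, i.e. n_f ≤ 7. For each allowed n_f, solve n_i = (1/n_f² − 0.017777778)^(−1/2) and check whether it is a whole number:
  n_f = 1: 1/n_i² = 1.000000000 − 0.017777778 = 0.982222222 → n_i = 1.009  (not an integer) ✗
  n_f = 2: 1/n_i² = 0.250000000 − 0.017777778 = 0.232222222 → n_i = 2.075  (not an integer) ✗
  n_f = 3: 1/n_i² = 0.111111111 − 0.017777778 = 0.093333333 → n_i = 3.273  (not an integer) ✗
  n_f = 4: 1/n_i² = 0.062500000 − 0.017777778 = 0.044722222 → n_i = 4.729  (not an integer) ✗
  n_f = 5: 1/n_i² = 0.040000000 − 0.017777778 = 0.022222222 → n_i = 6.708  (not an integer) ✗
  n_f = 6: 1/n_i² = 0.027777778 − 0.017777778 = 0.010000000 → n_i = 10.000  → integer, n_i = 10 ✓
  n_f = 7: 1/n_i² = 0.020408163 − 0.017777778 = 0.002630385 → n_i = 19.498  (not an integer) ✗

Only n_f = 6 gives an integer upper level, n_i = 10.

The transition is from n = 10 to n = 6 (emission).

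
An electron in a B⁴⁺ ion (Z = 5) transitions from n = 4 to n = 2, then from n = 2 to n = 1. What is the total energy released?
318.88 eV

The energy levels of B⁴⁺ are E_n = -13.6057 × 5² / n² eV.

First transition (4 → 2):
ΔE₁ = |E_2 - E_4|
ΔE₁ = |-85.03562500 - (-21.25890625)| = 63.77672 eV

Second transition (2 → 1):
ΔE₂ = |E_1 - E_2|
ΔE₂ = |-340.14250000 - (-85.03562500)| = 255.10688 eV

Total energy released:
E_total = ΔE₁ + ΔE₂ = 63.77672 + 255.10688 = 318.88 eV

Note: This equals the direct transition 4 → 1: 318.88 eV ✓
Energy is conserved regardless of the path taken.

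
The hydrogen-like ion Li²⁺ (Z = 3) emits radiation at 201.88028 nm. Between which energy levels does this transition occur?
n = 9 → n = 4

First, find the photon energy from the wavelength (hc = 1239.84 eV·nm):
E = hc/λ = 1239.84 eV·nm / 201.88028 nm = 6.1414617 eV

The energy levels of Li²⁺ satisfy E_n = -13.6057 × 3² / n² eV, so an emission n_i → n_f releases
ΔE = 13.6057 × 3² × (1/n_f² − 1/n_i²) eV.

Setting ΔE equal to the photon energy:
1/n_f² − 1/n_i² = 6.1414617 / (13.6057 × 3²) = 0.050154320

Since 1/n_i² must be positive, we need 1/n_f² > 0.050154320, i.e. n_f ≤ 4. For each allowed n_f, solve n_i = (1/n_f² − 0.050154320)^(−1/2) and check whether it is a whole number:
  n_f = 1: 1/n_i² = 1.000000000 − 0.050154320 = 0.949845680 → n_i = 1.026  (not an integer) ✗
  n_f = 2: 1/n_i² = 0.250000000 − 0.050154320 = 0.199845680 → n_i = 2.237  (not an integer) ✗
  n_f = 3: 1/n_i² = 0.111111111 − 0.050154320 = 0.060956791 → n_i = 4.050  (not an integer) ✗
  n_f = 4: 1/n_i² = 0.062500000 − 0.050154320 = 0.012345680 → n_i = 9.000  → integer, n_i = 9 ✓

Only n_f = 4 gives an integer upper level, n_i = 9.

The transition is from n = 9 to n = 4 (emission).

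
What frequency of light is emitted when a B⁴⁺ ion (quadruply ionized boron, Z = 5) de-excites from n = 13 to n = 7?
1.192e+15 Hz

First, find the transition energy:
E_13 = -13.6057 × 5² / 13² = -2.01267751 eV
E_7 = -13.6057 × 5² / 7² = -6.94168367 eV
|ΔE| = |E_7 - E_13| = 4.92900616 eV

Convert to Joules: E = 4.92900616 eV × (1.602177 × 10⁻¹⁹ J/eV) = 7.89714e-19 J

Using E = hf:
f = E/h = 7.89714e-19 J / (6.62607 × 10⁻³⁴ J·s)
f = 1.192e+15 Hz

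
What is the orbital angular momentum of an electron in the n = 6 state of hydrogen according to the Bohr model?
6.3274e-34 J·s (or 6ℏ)

In the Bohr model, angular momentum is quantized:
L = nℏ

where ℏ = h/(2π) = 1.054572e-34 J·s

For n = 6:
L = 6 × 1.054572e-34 J·s
L = 6.3274e-34 J·s

This can also be written as L = 6ℏ.
The angular momentum is an integer multiple of the reduced Planck constant.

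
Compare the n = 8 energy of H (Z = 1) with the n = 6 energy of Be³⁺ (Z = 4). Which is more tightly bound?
Be³⁺ at n = 6 (E = -6.047 eV)

Using E_n = -13.6057 Z² / n² eV:

H (Z = 1) at n = 8:
E = -13.6057 × 1² / 8² = -13.6057 × 1 / 64 = -0.212589 eV

Be³⁺ (Z = 4) at n = 6:
E = -13.6057 × 4² / 6² = -13.6057 × 16 / 36 = -6.046978 eV

Since -6.046978 eV < -0.212589 eV,
Be³⁺ at n = 6 is more tightly bound (requires more energy to ionize).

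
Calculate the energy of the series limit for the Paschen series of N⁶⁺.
74.075478 eV

The series limit corresponds to the transition from n = ∞ to n = 3.
This is the highest energy (shortest wavelength) transition in the Paschen series.

E_∞ = 0 eV
E_3 = -13.6057 × 7² / 3² = -74.075478 eV

Energy at series limit:
ΔE = E_∞ - E_3 = 0 - (-74.075478) = 74.075478 eV

This energy equals the ionization energy from the n = 3 state of N⁶⁺.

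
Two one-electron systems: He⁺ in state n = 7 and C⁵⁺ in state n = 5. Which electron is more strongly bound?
C⁵⁺ at n = 5 (E = -19.5922 eV)

Using E_n = -13.6057 Z² / n² eV:

He⁺ (Z = 2) at n = 7:
E = -13.6057 × 2² / 7² = -13.6057 × 4 / 49 = -1.1106694 eV

C⁵⁺ (Z = 6) at n = 5:
E = -13.6057 × 6² / 5² = -13.6057 × 36 / 25 = -19.5922080 eV

Since -19.5922080 eV < -1.1106694 eV,
C⁵⁺ at n = 5 is more tightly bound (requires more energy to ionize).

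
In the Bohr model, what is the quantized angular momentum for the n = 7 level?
7.3820e-34 J·s (or 7ℏ)

In the Bohr model, angular momentum is quantized:
L = nℏ

where ℏ = h/(2π) = 1.054572e-34 J·s

For n = 7:
L = 7 × 1.054572e-34 J·s
L = 7.3820e-34 J·s

This can also be written as L = 7ℏ.
The angular momentum is an integer multiple of the reduced Planck constant.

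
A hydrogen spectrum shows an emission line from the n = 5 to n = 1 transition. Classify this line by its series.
Lyman series

The spectral series in hydrogen are named based on the final (lower) energy level:
- Lyman series: n_final = 1 (ultraviolet)
- Balmer series: n_final = 2 (visible/near-UV)
- Paschen series: n_final = 3 (infrared)
- Brackett series: n_final = 4 (infrared)
- Pfund series: n_final = 5 (far infrared)

Since this transition ends at n = 1, it belongs to the Lyman series.

For reference, this 5 → 1 line has photon energy
ΔE = 13.6057 eV × (1/1² - 1/5²) = 13.06147 eV,
corresponding to wavelength λ = hc/ΔE = 1239.84 eV·nm / 13.06147 eV = 94.923 nm in the ultraviolet region.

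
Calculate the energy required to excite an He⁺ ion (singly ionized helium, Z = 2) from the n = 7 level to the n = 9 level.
0.438783 eV

The energy levels of a hydrogen-like atom are E_n = -13.6057 Z² eV / n².

Energy at n = 7: E_7 = -13.6057 × 2² / 7² = -1.110669388 eV
Energy at n = 9: E_9 = -13.6057 × 2² / 9² = -0.671886420 eV

The excitation energy is the difference:
ΔE = E_9 - E_7
ΔE = -0.671886420 - (-1.110669388)
ΔE = 0.438783 eV

Since this is positive, energy must be absorbed (photon absorption).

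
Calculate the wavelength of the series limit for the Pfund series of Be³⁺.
142.385 nm

The series limit corresponds to the transition from n = ∞ to n = 5.
This is the highest energy (shortest wavelength) transition in the Pfund series.

E_∞ = 0 eV
E_5 = -13.6057 × 4² / 5² = -8.7076480 eV

Energy at series limit:
ΔE = E_∞ - E_5 = 0 - (-8.7076480) = 8.7076480 eV
λ = hc/E = 1239.84 eV·nm / 8.7076480 eV = 142.385 nm

This energy equals the ionization energy from the n = 5 state of Be³⁺.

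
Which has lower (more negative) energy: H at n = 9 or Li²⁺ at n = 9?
Li²⁺ at n = 9 (E = -1.511744 eV)

Using E_n = -13.6057 Z² / n² eV:

H (Z = 1) at n = 9:
E = -13.6057 × 1² / 9² = -13.6057 × 1 / 81 = -0.167971605 eV

Li²⁺ (Z = 3) at n = 9:
E = -13.6057 × 3² / 9² = -13.6057 × 9 / 81 = -1.511744444 eV

Since -1.511744444 eV < -0.167971605 eV,
Li²⁺ at n = 9 is more tightly bound (requires more energy to ionize).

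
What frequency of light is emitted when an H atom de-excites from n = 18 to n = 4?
1.95461e+14 Hz

First, find the transition energy:
E_18 = -13.6057 / 18² = -0.041992901 eV
E_4 = -13.6057 / 4² = -0.850356250 eV
|ΔE| = |E_4 - E_18| = 0.808363349 eV

Convert to Joules: E = 0.808363349 eV × (1.602177 × 10⁻¹⁹ J/eV) = 1.2951412e-19 J

Using E = hf:
f = E/h = 1.2951412e-19 J / (6.62607 × 10⁻³⁴ J·s)
f = 1.95461e+14 Hz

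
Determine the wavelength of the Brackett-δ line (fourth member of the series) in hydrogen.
1944.03 nm

The lines of a series are numbered from the longest wavelength (smallest ΔE) outward; the fourth line is the transition from n = n_f + 4 to n_f.
The Brackett series has all transitions ending at n_f = 4.

For H, the fourth line (δ-line) is the jump from n = 8 to n = 4:
E_8 = -13.6057 / 8² = -0.21258906 eV
E_4 = -13.6057 / 4² = -0.85035625 eV
ΔE = E_8 - E_4 = 0.63776719 eV

λ = hc/E = 1239.84 eV·nm / 0.63776719 eV
λ = 1944.03 nm

This is the δ-line of the Brackett series in H.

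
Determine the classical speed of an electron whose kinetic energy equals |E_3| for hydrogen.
7.292e+05 m/s (or 0.243245% of c)

The binding energy at n = 3 for hydrogen is:
E_3 = -13.6057/3² = -1.51174444 eV
|E_3| = 1.51174444 eV

Convert to Joules:
KE = 1.51174444 eV × (1.602177 × 10⁻¹⁹ J/eV) = 2.42208e-19 J

Using KE = ½mv²:
v = √(2·KE/m_e)
v = √(2 × 2.42208e-19 J / 9.10938 × 10⁻³¹ kg)
v = 7.292e+05 m/s

This is approximately 0.243245% the speed of light.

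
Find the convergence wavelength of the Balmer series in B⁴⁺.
14.58024 nm

The series limit corresponds to the transition from n = ∞ to n = 2.
This is the highest energy (shortest wavelength) transition in the Balmer series.

E_∞ = 0 eV
E_2 = -13.6057 × 5² / 2² = -85.0356250 eV

Energy at series limit:
ΔE = E_∞ - E_2 = 0 - (-85.0356250) = 85.0356250 eV
λ = hc/E = 1239.84 eV·nm / 85.0356250 eV = 14.58024 nm

This energy equals the ionization energy from the n = 2 state of B⁴⁺.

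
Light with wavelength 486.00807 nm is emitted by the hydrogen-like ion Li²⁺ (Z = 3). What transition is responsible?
n = 12 → n = 6

First, find the photon energy from the wavelength (hc = 1239.84 eV·nm):
E = hc/λ = 1239.84 eV·nm / 486.00807 nm = 2.5510688 eV

The energy levels of Li²⁺ satisfy E_n = -13.6057 × 3² / n² eV, so an emission n_i → n_f releases
ΔE = 13.6057 × 3² × (1/n_f² − 1/n_i²) eV.

Setting ΔE equal to the photon energy:
1/n_f² − 1/n_i² = 2.5510688 / (13.6057 × 3²) = 0.020833334

Since 1/n_i² must be positive, we need 1/n_f² > 0.020833334, i.e. n_f ≤ 6. For each allowed n_f, solve n_i = (1/n_f² − 0.020833334)^(−1/2) and check whether it is a whole number:
  n_f = 1: 1/n_i² = 1.000000000 − 0.020833334 = 0.979166666 → n_i = 1.011  (not an integer) ✗
  n_f = 2: 1/n_i² = 0.250000000 − 0.020833334 = 0.229166666 → n_i = 2.089  (not an integer) ✗
  n_f = 3: 1/n_i² = 0.111111111 − 0.020833334 = 0.090277777 → n_i = 3.328  (not an integer) ✗
  n_f = 4: 1/n_i² = 0.062500000 − 0.020833334 = 0.041666666 → n_i = 4.899  (not an integer) ✗
  n_f = 5: 1/n_i² = 0.040000000 − 0.020833334 = 0.019166666 → n_i = 7.223  (not an integer) ✗
  n_f = 6: 1/n_i² = 0.027777778 − 0.020833334 = 0.006944444 → n_i = 12.000  → integer, n_i = 12 ✓

Only n_f = 6 gives an integer upper level, n_i = 12.

The transition is from n = 12 to n = 6 (emission).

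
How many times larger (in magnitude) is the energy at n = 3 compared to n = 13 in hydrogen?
18.78

Using E_n = -13.6057 Z² / n² eV with Z = 1:

E_3 = -13.6057 / 3² = -13.6057 / 9 = -1.51174444 eV
E_13 = -13.6057 / 13² = -13.6057 / 169 = -0.08050710 eV

The ratio is:
E_3/E_13 = (-1.51174444) / (-0.08050710)
E_3/E_13 = (-13.6057/9) / (-13.6057/169)
E_3/E_13 = 169/9
E_3/E_13 = 18.78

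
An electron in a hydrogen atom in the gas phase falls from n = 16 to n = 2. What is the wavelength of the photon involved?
370.292 nm

First, find the transition energy using E_n = -13.6057 / n² eV:
E_16 = -13.6057 / 16² = -0.0531473 eV
E_2 = -13.6057 / 2² = -3.4014250 eV

Photon energy: |ΔE| = |E_2 - E_16| = 3.3482777 eV

Convert to wavelength using E = hc/λ with hc = 1239.84 eV·nm:
λ = hc/E = 1239.84 eV·nm / 3.3482777 eV
λ = 370.292 nm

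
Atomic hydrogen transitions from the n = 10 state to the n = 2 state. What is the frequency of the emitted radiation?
7.896e+14 Hz

First, find the transition energy:
E_10 = -13.6057 / 10² = -0.136057 eV
E_2 = -13.6057 / 2² = -3.401425 eV
|ΔE| = |E_2 - E_10| = 3.265368 eV

Convert to Joules: E = 3.265368 eV × (1.602177 × 10⁻¹⁹ J/eV) = 5.23170e-19 J

Using E = hf:
f = E/h = 5.23170e-19 J / (6.62607 × 10⁻³⁴ J·s)
f = 7.896e+14 Hz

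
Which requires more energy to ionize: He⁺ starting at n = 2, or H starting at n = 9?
He⁺ at n = 2 (E = -13.606 eV)

Using E_n = -13.6057 Z² / n² eV:

He⁺ (Z = 2) at n = 2:
E = -13.6057 × 2² / 2² = -13.6057 × 4 / 4 = -13.605700 eV

H (Z = 1) at n = 9:
E = -13.6057 × 1² / 9² = -13.6057 × 1 / 81 = -0.167972 eV

Since -13.605700 eV < -0.167972 eV,
He⁺ at n = 2 is more tightly bound (requires more energy to ionize).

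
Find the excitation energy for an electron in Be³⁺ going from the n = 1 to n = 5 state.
208.98 eV

The energy levels of a hydrogen-like atom are E_n = -13.6057 Z² eV / n².

Energy at n = 1: E_1 = -13.6057 × 4² / 1² = -217.69120 eV
Energy at n = 5: E_5 = -13.6057 × 4² / 5² = -8.70765 eV

The excitation energy is the difference:
ΔE = E_5 - E_1
ΔE = -8.70765 - (-217.69120)
ΔE = 208.98 eV

Since this is positive, energy must be absorbed (photon absorption).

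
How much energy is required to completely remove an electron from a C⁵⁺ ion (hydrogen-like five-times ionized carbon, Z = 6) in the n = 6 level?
13.606 eV

The ionization energy is the energy needed to remove the electron completely (n → ∞).

For a hydrogen-like ion with Z = 6, E_n = -13.6057 Z² / n² eV.

At n = 6: E_6 = -13.6057 × 6² / 6² = -13.605700 eV
At n = ∞: E_∞ = 0 eV

Ionization energy = E_∞ - E_6 = 0 - (-13.605700) = 13.605700 eV
Ionization energy ≈ 13.606 eV

This is also called the binding energy of the electron in state n = 6.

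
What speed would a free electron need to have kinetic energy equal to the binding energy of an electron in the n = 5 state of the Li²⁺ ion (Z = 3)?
1.31e+06 m/s (or 0.44% of c)

The binding energy at n = 5 for Li²⁺ is:
E_5 = -13.6057 × 3²/5² = -4.89805 eV
|E_5| = 4.89805 eV

Convert to Joules:
KE = 4.89805 eV × (1.602177 × 10⁻¹⁹ J/eV) = 7.8475e-19 J

Using KE = ½mv²:
v = √(2·KE/m_e)
v = √(2 × 7.8475e-19 J / 9.10938 × 10⁻³¹ kg)
v = 1.31e+06 m/s

This is approximately 0.44% the speed of light.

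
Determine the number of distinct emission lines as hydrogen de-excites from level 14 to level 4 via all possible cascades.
55

The electron can occupy levels n = 4, 5, ..., 14 during de-excitation — that is m = 14 - 4 + 1 = 11 distinct levels.

The number of distinct spectral lines equals the number of ways to choose 2 of these m levels (each pair gives one possible emission transition):

Number of lines = m(m-1)/2 = 11×10/2 = 55

These correspond to all possible transitions between the 11 levels:
14 → 13, 14 → 12, 14 → 11, 14 → 10, 14 → 9, 14 → 8, 14 → 7, 14 → 6...

Each transition produces a photon with a unique energy (and thus wavelength). This count does not depend on Z.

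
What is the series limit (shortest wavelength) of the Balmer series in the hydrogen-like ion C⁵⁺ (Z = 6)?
10.125168 nm

The series limit corresponds to the transition from n = ∞ to n = 2.
This is the highest energy (shortest wavelength) transition in the Balmer series.

E_∞ = 0 eV
E_2 = -13.6057 × 6² / 2² = -122.45130000 eV

Energy at series limit:
ΔE = E_∞ - E_2 = 0 - (-122.45130000) = 122.45130000 eV
λ = hc/E = 1239.84 eV·nm / 122.45130000 eV = 10.125168 nm

This energy equals the ionization energy from the n = 2 state of C⁵⁺.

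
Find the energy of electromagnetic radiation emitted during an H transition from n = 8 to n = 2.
3.188836 eV

The energy levels are E_n = -13.6057 eV / n².

Energy at n = 8: E_8 = -13.6057 / 8² = -0.212589063 eV
Energy at n = 2: E_2 = -13.6057 / 2² = -3.401425000 eV

For emission (electron falling to lower state), the photon energy is:
E_photon = E_8 - E_2 = |-0.212589063 - (-3.401425000)|
E_photon = 3.188836 eV

This energy is carried away by the emitted photon.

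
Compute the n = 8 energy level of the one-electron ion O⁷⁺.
-13.60570 eV

For hydrogen-like ions, the energy levels scale with Z²:
E_n = -13.6057 Z² / n² eV

For O⁷⁺ (Z = 8) at n = 8:
E_8 = -13.6057 × 8² / 8²
E_8 = -13.6057 × 64 / 64
E_8 = -870.7648 / 64
E_8 = -13.60570 eV

The energy is 64 times more negative than hydrogen at the same n due to the stronger nuclear charge.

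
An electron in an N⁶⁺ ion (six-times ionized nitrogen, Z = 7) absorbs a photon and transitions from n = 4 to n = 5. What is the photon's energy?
15.00028 eV

The energy levels of a hydrogen-like atom are E_n = -13.6057 Z² eV / n².

Energy at n = 4: E_4 = -13.6057 × 7² / 4² = -41.66745625 eV
Energy at n = 5: E_5 = -13.6057 × 7² / 5² = -26.66717200 eV

The excitation energy is the difference:
ΔE = E_5 - E_4
ΔE = -26.66717200 - (-41.66745625)
ΔE = 15.00028 eV

Since this is positive, energy must be absorbed (photon absorption).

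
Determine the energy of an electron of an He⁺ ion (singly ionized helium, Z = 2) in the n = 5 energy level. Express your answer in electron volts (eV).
-2.17691 eV

The energy levels of a hydrogen-like atom are given by:
E_n = -13.6057 Z² / n² eV  (with Z = 2 for He⁺)

For n = 5:
E_5 = -13.6057 × 2² / 5²
E_5 = -13.6057 × 4 / 25
E_5 = -2.17691 eV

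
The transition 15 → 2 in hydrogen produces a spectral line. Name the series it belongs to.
Balmer series

The spectral series in hydrogen are named based on the final (lower) energy level:
- Lyman series: n_final = 1 (ultraviolet)
- Balmer series: n_final = 2 (visible/near-UV)
- Paschen series: n_final = 3 (infrared)
- Brackett series: n_final = 4 (infrared)
- Pfund series: n_final = 5 (far infrared)

Since this transition ends at n = 2, it belongs to the Balmer series.

For reference, this 15 → 2 line has photon energy
ΔE = 13.6057 eV × (1/2² - 1/15²) = 3.3409552222 eV,
corresponding to wavelength λ = hc/ΔE = 1239.84 eV·nm / 3.3409552222 eV = 371.103447 nm in the visible/near-UV region.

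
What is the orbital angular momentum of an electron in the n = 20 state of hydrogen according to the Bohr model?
2.1091e-33 J·s (or 20ℏ)

In the Bohr model, angular momentum is quantized:
L = nℏ

where ℏ = h/(2π) = 1.054572e-34 J·s

For n = 20:
L = 20 × 1.054572e-34 J·s
L = 2.1091e-33 J·s

This can also be written as L = 20ℏ.
The angular momentum is an integer multiple of the reduced Planck constant.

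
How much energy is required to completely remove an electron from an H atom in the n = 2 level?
3.4014 eV

The ionization energy is the energy needed to remove the electron completely (n → ∞).

For hydrogen, E_n = -13.6057 eV / n².

At n = 2: E_2 = -13.6057 / 2² = -3.4014250 eV
At n = ∞: E_∞ = 0 eV

Ionization energy = E_∞ - E_2 = 0 - (-3.4014250) = 3.4014250 eV
Ionization energy ≈ 3.4014 eV

This is also called the binding energy of the electron in state n = 2.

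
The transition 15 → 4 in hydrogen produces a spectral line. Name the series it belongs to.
Brackett series

The spectral series in hydrogen are named based on the final (lower) energy level:
- Lyman series: n_final = 1 (ultraviolet)
- Balmer series: n_final = 2 (visible/near-UV)
- Paschen series: n_final = 3 (infrared)
- Brackett series: n_final = 4 (infrared)
- Pfund series: n_final = 5 (far infrared)

Since this transition ends at n = 4, it belongs to the Brackett series.

For reference, this 15 → 4 line has photon energy
ΔE = 13.6057 eV × (1/4² - 1/15²) = 0.789886472 eV,
corresponding to wavelength λ = hc/ΔE = 1239.84 eV·nm / 0.789886472 eV = 1569.643 nm in the infrared region.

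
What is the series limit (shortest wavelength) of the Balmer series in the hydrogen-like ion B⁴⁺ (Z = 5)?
14.580242 nm

The series limit corresponds to the transition from n = ∞ to n = 2.
This is the highest energy (shortest wavelength) transition in the Balmer series.

E_∞ = 0 eV
E_2 = -13.6057 × 5² / 2² = -85.03562500 eV

Energy at series limit:
ΔE = E_∞ - E_2 = 0 - (-85.03562500) = 85.03562500 eV
λ = hc/E = 1239.84 eV·nm / 85.03562500 eV = 14.580242 nm

This energy equals the ionization energy from the n = 2 state of B⁴⁺.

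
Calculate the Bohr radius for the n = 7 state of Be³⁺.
0.6482 nm (or 6.4824 Å)

The Bohr radius formula is:
r_n = n² a₀ / Z

where a₀ = 0.0529177 nm is the Bohr radius.

For Be³⁺ (Z = 4) at n = 7:
r_7 = 7² × 0.0529177 nm / 4
r_7 = 49 × 0.0529177 nm / 4
r_7 = 2.59297 nm / 4
r_7 = 0.6482 nm

The electron orbits at approximately 0.6482 nm from the nucleus.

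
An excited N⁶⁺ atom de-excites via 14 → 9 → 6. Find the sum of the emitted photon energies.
15.117444 eV

The energy levels of N⁶⁺ are E_n = -13.6057 × 7² / n² eV.

First transition (14 → 9):
ΔE₁ = |E_9 - E_14|
ΔE₁ = |-8.230608641975 - (-3.401425000000)| = 4.829183642 eV

Second transition (9 → 6):
ΔE₂ = |E_6 - E_9|
ΔE₂ = |-18.518869444444 - (-8.230608641975)| = 10.288260802 eV

Total energy released:
E_total = ΔE₁ + ΔE₂ = 4.829183642 + 10.288260802 = 15.117444 eV

Note: This equals the direct transition 14 → 6: 15.117444 eV ✓
Energy is conserved regardless of the path taken.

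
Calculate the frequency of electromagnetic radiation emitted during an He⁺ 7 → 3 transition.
1.19359e+15 Hz

First, find the transition energy:
E_7 = -13.6057 × 2² / 7² = -1.11066939 eV
E_3 = -13.6057 × 2² / 3² = -6.04697778 eV
|ΔE| = |E_3 - E_7| = 4.93630839 eV

Convert to Joules: E = 4.93630839 eV × (1.602177 × 10⁻¹⁹ J/eV) = 7.9088398e-19 J

Using E = hf:
f = E/h = 7.9088398e-19 J / (6.62607 × 10⁻³⁴ J·s)
f = 1.19359e+15 Hz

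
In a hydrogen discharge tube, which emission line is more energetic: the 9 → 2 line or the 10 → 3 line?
9 → 2

Calculate the energy for each transition:

Transition 9 → 2:
ΔE₁ = |E_2 - E_9| = |-13.6057/2² - (-13.6057/9²)|
ΔE₁ = |-3.4014250000 - (-0.1679716049)| = 3.2334534 eV

Transition 10 → 3:
ΔE₂ = |E_3 - E_10| = |-13.6057/3² - (-13.6057/10²)|
ΔE₂ = |-1.5117444444 - (-0.1360570000)| = 1.3756874 eV

Since 3.2334534 eV > 1.3756874 eV, the transition 9 → 2 emits the more energetic photon.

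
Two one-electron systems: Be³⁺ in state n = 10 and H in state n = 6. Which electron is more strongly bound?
Be³⁺ at n = 10 (E = -2.18 eV)

Using E_n = -13.6057 Z² / n² eV:

Be³⁺ (Z = 4) at n = 10:
E = -13.6057 × 4² / 10² = -13.6057 × 16 / 100 = -2.17691 eV

H (Z = 1) at n = 6:
E = -13.6057 × 1² / 6² = -13.6057 × 1 / 36 = -0.37794 eV

Since -2.17691 eV < -0.37794 eV,
Be³⁺ at n = 10 is more tightly bound (requires more energy to ionize).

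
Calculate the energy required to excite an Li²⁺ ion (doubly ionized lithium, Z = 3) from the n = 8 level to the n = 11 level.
0.9013 eV

The energy levels of a hydrogen-like atom are E_n = -13.6057 Z² eV / n².

Energy at n = 8: E_8 = -13.6057 × 3² / 8² = -1.9133016 eV
Energy at n = 11: E_11 = -13.6057 × 3² / 11² = -1.0119942 eV

The excitation energy is the difference:
ΔE = E_11 - E_8
ΔE = -1.0119942 - (-1.9133016)
ΔE = 0.9013 eV

Since this is positive, energy must be absorbed (photon absorption).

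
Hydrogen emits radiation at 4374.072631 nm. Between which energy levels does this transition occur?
n = 12 → n = 6

First, find the photon energy from the wavelength (hc = 1239.84 eV·nm):
E = hc/λ = 1239.84 eV·nm / 4374.072631 nm = 0.28345208 eV

The energy levels of hydrogen satisfy E_n = -13.6057 / n² eV, so an emission n_i → n_f releases
ΔE = 13.6057 × (1/n_f² − 1/n_i²) eV.

Setting ΔE equal to the photon energy:
1/n_f² − 1/n_i² = 0.28345208 / 13.6057 = 0.020833333

Since 1/n_i² must be positive, we need 1/n_f² > 0.020833333, i.e. n_f ≤ 6. For each allowed n_f, solve n_i = (1/n_f² − 0.020833333)^(−1/2) and check whether it is a whole number:
  n_f = 1: 1/n_i² = 1.000000000 − 0.020833333 = 0.979166667 → n_i = 1.011  (not an integer) ✗
  n_f = 2: 1/n_i² = 0.250000000 − 0.020833333 = 0.229166667 → n_i = 2.089  (not an integer) ✗
  n_f = 3: 1/n_i² = 0.111111111 − 0.020833333 = 0.090277778 → n_i = 3.328  (not an integer) ✗
  n_f = 4: 1/n_i² = 0.062500000 − 0.020833333 = 0.041666667 → n_i = 4.899  (not an integer) ✗
  n_f = 5: 1/n_i² = 0.040000000 − 0.020833333 = 0.019166667 → n_i = 7.223  (not an integer) ✗
  n_f = 6: 1/n_i² = 0.027777778 − 0.020833333 = 0.006944445 → n_i = 12.000  → integer, n_i = 12 ✓

Only n_f = 6 gives an integer upper level, n_i = 12.

The transition is from n = 12 to n = 6 (emission).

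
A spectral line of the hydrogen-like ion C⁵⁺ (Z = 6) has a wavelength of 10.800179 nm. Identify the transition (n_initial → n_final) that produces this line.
n = 8 → n = 2

First, find the photon energy from the wavelength (hc = 1239.84 eV·nm):
E = hc/λ = 1239.84 eV·nm / 10.800179 nm = 114.79810 eV

The energy levels of C⁵⁺ satisfy E_n = -13.6057 × 6² / n² eV, so an emission n_i → n_f releases
ΔE = 13.6057 × 6² × (1/n_f² − 1/n_i²) eV.

Setting ΔE equal to the photon energy:
1/n_f² − 1/n_i² = 114.79810 / (13.6057 × 6²) = 0.23437501

Since 1/n_i² must be positive, we need 1/n_f² > 0.23437501, i.e. n_f ≤ 2. For each allowed n_f, solve n_i = (1/n_f² − 0.23437501)^(−1/2) and check whether it is a whole number:
  n_f = 1: 1/n_i² = 1.00000000 − 0.23437501 = 0.76562499 → n_i = 1.143  (not an integer) ✗
  n_f = 2: 1/n_i² = 0.25000000 − 0.23437501 = 0.01562499 → n_i = 8.000  → integer, n_i = 8 ✓

Only n_f = 2 gives an integer upper level, n_i = 8.

The transition is from n = 8 to n = 2 (emission).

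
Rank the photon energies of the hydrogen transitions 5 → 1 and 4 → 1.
5 → 1

Calculate the energy for each transition:

Transition 5 → 1:
ΔE₁ = |E_1 - E_5| = |-13.6057/1² - (-13.6057/5²)|
ΔE₁ = |-13.605700000000 - (-0.544228000000)| = 13.061472000 eV

Transition 4 → 1:
ΔE₂ = |E_1 - E_4| = |-13.6057/1² - (-13.6057/4²)|
ΔE₂ = |-13.605700000000 - (-0.850356250000)| = 12.755343750 eV

Since 13.061472000 eV > 12.755343750 eV, the transition 5 → 1 emits the more energetic photon.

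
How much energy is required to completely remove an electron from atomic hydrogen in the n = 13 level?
0.0805 eV

The ionization energy is the energy needed to remove the electron completely (n → ∞).

For hydrogen, E_n = -13.6057 eV / n².

At n = 13: E_13 = -13.6057 / 13² = -0.0805071 eV
At n = ∞: E_∞ = 0 eV

Ionization energy = E_∞ - E_13 = 0 - (-0.0805071) = 0.0805071 eV
Ionization energy ≈ 0.0805 eV

This is also called the binding energy of the electron in state n = 13.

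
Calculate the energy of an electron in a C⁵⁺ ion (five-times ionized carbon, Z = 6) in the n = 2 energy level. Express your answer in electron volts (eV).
-122.4513 eV

The energy levels of a hydrogen-like atom are given by:
E_n = -13.6057 Z² / n² eV  (with Z = 6 for C⁵⁺)

For n = 2:
E_2 = -13.6057 × 6² / 2²
E_2 = -13.6057 × 36 / 4
E_2 = -122.4513 eV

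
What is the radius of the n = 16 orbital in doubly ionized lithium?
4.5156 nm (or 45.1564 Å)

The Bohr radius formula is:
r_n = n² a₀ / Z

where a₀ = 0.0529177 nm is the Bohr radius.

For Li²⁺ (Z = 3) at n = 16:
r_16 = 16² × 0.0529177 nm / 3
r_16 = 256 × 0.0529177 nm / 3
r_16 = 13.54693 nm / 3
r_16 = 4.5156 nm

The electron orbits at approximately 4.5156 nm from the nucleus.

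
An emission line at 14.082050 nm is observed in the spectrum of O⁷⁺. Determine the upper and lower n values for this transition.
n = 10 → n = 3

First, find the photon energy from the wavelength (hc = 1239.84 eV·nm):
E = hc/λ = 1239.84 eV·nm / 14.082050 nm = 88.043999 eV

The energy levels of O⁷⁺ satisfy E_n = -13.6057 × 8² / n² eV, so an emission n_i → n_f releases
ΔE = 13.6057 × 8² × (1/n_f² − 1/n_i²) eV.

Setting ΔE equal to the photon energy:
1/n_f² − 1/n_i² = 88.043999 / (13.6057 × 8²) = 0.10111111

Since 1/n_i² must be positive, we need 1/n_f² > 0.10111111, i.e. n_f ≤ 3. For each allowed n_f, solve n_i = (1/n_f² − 0.10111111)^(−1/2) and check whether it is a whole number:
  n_f = 1: 1/n_i² = 1.00000000 − 0.10111111 = 0.89888889 → n_i = 1.055  (not an integer) ✗
  n_f = 2: 1/n_i² = 0.25000000 − 0.10111111 = 0.14888889 → n_i = 2.592  (not an integer) ✗
  n_f = 3: 1/n_i² = 0.11111111 − 0.10111111 = 0.01000000 → n_i = 10.000  → integer, n_i = 10 ✓

Only n_f = 3 gives an integer upper level, n_i = 10.

The transition is from n = 10 to n = 3 (emission).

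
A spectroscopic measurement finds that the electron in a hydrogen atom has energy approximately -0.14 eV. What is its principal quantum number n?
n = 10

The exact energy levels follow E_n = -13.6057 eV / n².

The measured value (-0.14 eV) is reported to only 2 significant figures, so we must test candidate n values and see which one matches to that precision.

Candidate energies:
  n = 8:  E = -13.6057/8² = -0.212589 eV
  n = 9:  E = -13.6057/9² = -0.167972 eV
  n = 10:  E = -13.6057/10² = -0.136057 eV  ← matches
  n = 11:  E = -13.6057/11² = -0.112444 eV
  n = 12:  E = -13.6057/12² = -0.094484 eV

Checking against the measurement of -0.14 eV (2 sig figs), only n = 10 agrees:
E_10 = -0.136057 eV, which rounds to -0.14 eV ✓

Therefore n = 10.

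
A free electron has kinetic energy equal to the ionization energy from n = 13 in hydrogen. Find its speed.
1.68284e+05 m/s (or 0.056% of c)

The binding energy at n = 13 for hydrogen is:
E_13 = -13.6057/13² = -0.0805071006 eV
|E_13| = 0.0805071006 eV

Convert to Joules:
KE = 0.0805071006 eV × (1.602177 × 10⁻¹⁹ J/eV) = 1.2898662e-20 J

Using KE = ½mv²:
v = √(2·KE/m_e)
v = √(2 × 1.2898662e-20 J / 9.10938 × 10⁻³¹ kg)
v = 1.68284e+05 m/s

This is approximately 0.056% the speed of light.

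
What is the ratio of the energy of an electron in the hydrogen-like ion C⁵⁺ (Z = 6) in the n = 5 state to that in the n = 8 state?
2.5600

Using E_n = -13.6057 Z² / n² eV with Z = 6:

E_5 = -13.6057 × 6² / 5² = -489.8052 / 25 = -19.5922080000 eV
E_8 = -13.6057 × 6² / 8² = -489.8052 / 64 = -7.6532062500 eV

The ratio is:
E_5/E_8 = (-19.5922080000) / (-7.6532062500)
E_5/E_8 = (-489.8052/25) / (-489.8052/64)
E_5/E_8 = 64/25
E_5/E_8 = 2.5600
(Note: the Z² factors cancel in the ratio.)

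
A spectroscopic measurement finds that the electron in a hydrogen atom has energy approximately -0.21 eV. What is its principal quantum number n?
n = 8

The exact energy levels follow E_n = -13.6057 eV / n².

The measured value (-0.21 eV) is reported to only 2 significant figures, so we must test candidate n values and see which one matches to that precision.

Candidate energies:
  n = 6:  E = -13.6057/6² = -0.37794 eV
  n = 7:  E = -13.6057/7² = -0.27767 eV
  n = 8:  E = -13.6057/8² = -0.21259 eV  ← matches
  n = 9:  E = -13.6057/9² = -0.16797 eV
  n = 10:  E = -13.6057/10² = -0.13606 eV

Checking against the measurement of -0.21 eV (2 sig figs), only n = 8 agrees:
E_8 = -0.21259 eV, which rounds to -0.21 eV ✓

Therefore n = 8.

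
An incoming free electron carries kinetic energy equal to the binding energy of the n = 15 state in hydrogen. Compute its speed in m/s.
1.458e+05 m/s (or 0.048649% of c)

The binding energy at n = 15 for hydrogen is:
E_15 = -13.6057/15² = -0.06046978 eV
|E_15| = 0.06046978 eV

Convert to Joules:
KE = 0.06046978 eV × (1.602177 × 10⁻¹⁹ J/eV) = 9.68833e-21 J

Using KE = ½mv²:
v = √(2·KE/m_e)
v = √(2 × 9.68833e-21 J / 9.10938 × 10⁻³¹ kg)
v = 1.458e+05 m/s

This is approximately 0.048649% the speed of light.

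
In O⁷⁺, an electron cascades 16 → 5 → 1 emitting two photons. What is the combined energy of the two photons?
867.36 eV

The energy levels of O⁷⁺ are E_n = -13.6057 × 8² / n² eV.

First transition (16 → 5):
ΔE₁ = |E_5 - E_16|
ΔE₁ = |-34.83059200 - (-3.40142500)| = 31.42917 eV

Second transition (5 → 1):
ΔE₂ = |E_1 - E_5|
ΔE₂ = |-870.76480000 - (-34.83059200)| = 835.93421 eV

Total energy released:
E_total = ΔE₁ + ΔE₂ = 31.42917 + 835.93421 = 867.36 eV

Note: This equals the direct transition 16 → 1: 867.36 eV ✓
Energy is conserved regardless of the path taken.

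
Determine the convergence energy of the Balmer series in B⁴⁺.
85.03563 eV

The series limit corresponds to the transition from n = ∞ to n = 2.
This is the highest energy (shortest wavelength) transition in the Balmer series.

E_∞ = 0 eV
E_2 = -13.6057 × 5² / 2² = -85.03563 eV

Energy at series limit:
ΔE = E_∞ - E_2 = 0 - (-85.03563) = 85.03563 eV

This energy equals the ionization energy from the n = 2 state of B⁴⁺.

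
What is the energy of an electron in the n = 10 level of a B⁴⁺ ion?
-3.40143 eV

For hydrogen-like ions, the energy levels scale with Z²:
E_n = -13.6057 Z² / n² eV

For B⁴⁺ (Z = 5) at n = 10:
E_10 = -13.6057 × 5² / 10²
E_10 = -13.6057 × 25 / 100
E_10 = -340.1425 / 100
E_10 = -3.40143 eV

The energy is 25 times more negative than hydrogen at the same n due to the stronger nuclear charge.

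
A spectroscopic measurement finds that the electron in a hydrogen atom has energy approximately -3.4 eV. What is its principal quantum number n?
n = 2

The exact energy levels follow E_n = -13.6057 eV / n².

The measured value (-3.4 eV) is reported to only 2 significant figures, so we must test candidate n values and see which one matches to that precision.

Candidate energies:
  n = 1:  E = -13.6057/1² = -13.605700 eV
  n = 2:  E = -13.6057/2² = -3.401425 eV  ← matches
  n = 3:  E = -13.6057/3² = -1.511744 eV
  n = 4:  E = -13.6057/4² = -0.850356 eV

Checking against the measurement of -3.4 eV (2 sig figs), only n = 2 agrees:
E_2 = -3.401425 eV, which rounds to -3.4 eV ✓

Therefore n = 2.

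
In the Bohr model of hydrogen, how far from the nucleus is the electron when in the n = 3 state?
0.4763 nm (or 4.7626 Å)

The Bohr radius formula is:
r_n = n² a₀ / Z

where a₀ = 0.0529177 nm is the Bohr radius.

For H (Z = 1) at n = 3:
r_3 = 3² × 0.0529177 nm / 1
r_3 = 9 × 0.0529177 nm / 1
r_3 = 0.47626 nm / 1
r_3 = 0.4763 nm

The electron orbits at approximately 0.4763 nm from the nucleus.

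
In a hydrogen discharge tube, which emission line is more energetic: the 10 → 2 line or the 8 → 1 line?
8 → 1

Calculate the energy for each transition:

Transition 10 → 2:
ΔE₁ = |E_2 - E_10| = |-13.6057/2² - (-13.6057/10²)|
ΔE₁ = |-3.40142500 - (-0.13605700)| = 3.26537 eV

Transition 8 → 1:
ΔE₂ = |E_1 - E_8| = |-13.6057/1² - (-13.6057/8²)|
ΔE₂ = |-13.60570000 - (-0.21258906)| = 13.39311 eV

Since 13.39311 eV > 3.26537 eV, the transition 8 → 1 emits the more energetic photon.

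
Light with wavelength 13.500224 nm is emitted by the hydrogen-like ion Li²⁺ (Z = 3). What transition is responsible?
n = 2 → n = 1

First, find the photon energy from the wavelength (hc = 1239.84 eV·nm):
E = hc/λ = 1239.84 eV·nm / 13.500224 nm = 91.838476 eV

The energy levels of Li²⁺ satisfy E_n = -13.6057 × 3² / n² eV, so an emission n_i → n_f releases
ΔE = 13.6057 × 3² × (1/n_f² − 1/n_i²) eV.

Setting ΔE equal to the photon energy:
1/n_f² − 1/n_i² = 91.838476 / (13.6057 × 3²) = 0.75000001

Since 1/n_i² must be positive, we need 1/n_f² > 0.75000001, i.e. n_f ≤ 1. For each allowed n_f, solve n_i = (1/n_f² − 0.75000001)^(−1/2) and check whether it is a whole number:
  n_f = 1: 1/n_i² = 1.00000000 − 0.75000001 = 0.24999999 → n_i = 2.000  → integer, n_i = 2 ✓

Only n_f = 1 gives an integer upper level, n_i = 2.

The transition is from n = 2 to n = 1 (emission).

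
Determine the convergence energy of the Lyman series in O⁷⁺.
870.76480 eV

The series limit corresponds to the transition from n = ∞ to n = 1.
This is the highest energy (shortest wavelength) transition in the Lyman series.

E_∞ = 0 eV
E_1 = -13.6057 × 8² / 1² = -870.76480 eV

Energy at series limit:
ΔE = E_∞ - E_1 = 0 - (-870.76480) = 870.76480 eV

This energy equals the ionization energy from the n = 1 state of O⁷⁺.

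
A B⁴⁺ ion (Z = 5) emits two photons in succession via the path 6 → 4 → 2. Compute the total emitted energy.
75.587222 eV

The energy levels of B⁴⁺ are E_n = -13.6057 × 5² / n² eV.

First transition (6 → 4):
ΔE₁ = |E_4 - E_6|
ΔE₁ = |-21.258906250000 - (-9.448402777778)| = 11.810503472 eV

Second transition (4 → 2):
ΔE₂ = |E_2 - E_4|
ΔE₂ = |-85.035625000000 - (-21.258906250000)| = 63.776718750 eV

Total energy released:
E_total = ΔE₁ + ΔE₂ = 11.810503472 + 63.776718750 = 75.587222 eV

Note: This equals the direct transition 6 → 2: 75.587222 eV ✓
Energy is conserved regardless of the path taken.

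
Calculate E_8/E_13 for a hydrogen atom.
2.640625

Using E_n = -13.6057 Z² / n² eV with Z = 1:

E_8 = -13.6057 / 8² = -13.6057 / 64 = -0.21258906 eV
E_13 = -13.6057 / 13² = -13.6057 / 169 = -0.08050710 eV

The ratio is:
E_8/E_13 = (-0.21258906) / (-0.08050710)
E_8/E_13 = (-13.6057/64) / (-13.6057/169)
E_8/E_13 = 169/64
E_8/E_13 = 2.640625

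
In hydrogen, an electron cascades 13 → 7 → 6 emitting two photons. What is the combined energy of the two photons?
0.297 eV

The energy levels of hydrogen are E_n = -13.6057 / n² eV.

First transition (13 → 7):
ΔE₁ = |E_7 - E_13|
ΔE₁ = |-0.277667347 - (-0.080507101)| = 0.197160 eV

Second transition (7 → 6):
ΔE₂ = |E_6 - E_7|
ΔE₂ = |-0.377936111 - (-0.277667347)| = 0.100269 eV

Total energy released:
E_total = ΔE₁ + ΔE₂ = 0.197160 + 0.100269 = 0.297 eV

Note: This equals the direct transition 13 → 6: 0.297 eV ✓
Energy is conserved regardless of the path taken.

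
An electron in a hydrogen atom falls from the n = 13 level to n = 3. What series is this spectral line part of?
Paschen series

The spectral series in hydrogen are named based on the final (lower) energy level:
- Lyman series: n_final = 1 (ultraviolet)
- Balmer series: n_final = 2 (visible/near-UV)
- Paschen series: n_final = 3 (infrared)
- Brackett series: n_final = 4 (infrared)
- Pfund series: n_final = 5 (far infrared)

Since this transition ends at n = 3, it belongs to the Paschen series.

For reference, this 13 → 3 line has photon energy
ΔE = 13.6057 eV × (1/3² - 1/13²) = 1.4312373 eV,
corresponding to wavelength λ = hc/ΔE = 1239.84 eV·nm / 1.4312373 eV = 866.271 nm in the infrared region.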